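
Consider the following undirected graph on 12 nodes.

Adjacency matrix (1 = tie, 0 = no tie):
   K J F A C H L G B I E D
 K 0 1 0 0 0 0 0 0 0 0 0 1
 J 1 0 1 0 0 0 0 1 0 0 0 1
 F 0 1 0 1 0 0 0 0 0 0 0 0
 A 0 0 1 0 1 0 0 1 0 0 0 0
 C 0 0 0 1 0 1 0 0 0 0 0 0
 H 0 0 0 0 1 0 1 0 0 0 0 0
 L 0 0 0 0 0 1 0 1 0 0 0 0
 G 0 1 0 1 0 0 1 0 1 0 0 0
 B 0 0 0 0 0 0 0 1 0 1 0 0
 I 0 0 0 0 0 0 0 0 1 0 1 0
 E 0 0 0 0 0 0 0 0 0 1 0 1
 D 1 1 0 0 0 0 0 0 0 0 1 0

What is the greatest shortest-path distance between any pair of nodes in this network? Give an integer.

5

Eccentricity of each node (its greatest distance to any other): A:4, B:3, C:5, D:4, E:5, F:4, G:3, H:5, I:4, J:3, K:4, L:4.
The maximum eccentricity is 5, realized for instance by the pair C–E via C – A – G – B – I – E. So the diameter is 5.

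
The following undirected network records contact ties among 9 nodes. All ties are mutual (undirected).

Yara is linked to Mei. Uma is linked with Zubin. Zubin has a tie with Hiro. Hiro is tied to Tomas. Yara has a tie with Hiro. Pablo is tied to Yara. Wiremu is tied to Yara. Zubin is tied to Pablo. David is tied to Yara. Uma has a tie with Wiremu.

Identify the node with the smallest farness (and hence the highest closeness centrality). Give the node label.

Yara

Farness (sum of distances to all others) for each node — David:18, Hiro:13, Mei:18, Pablo:15, Tomas:20, Uma:17, Wiremu:15, Yara:11, Zubin:15.
The smallest farness is 11, for Yara, so Yara has the highest closeness.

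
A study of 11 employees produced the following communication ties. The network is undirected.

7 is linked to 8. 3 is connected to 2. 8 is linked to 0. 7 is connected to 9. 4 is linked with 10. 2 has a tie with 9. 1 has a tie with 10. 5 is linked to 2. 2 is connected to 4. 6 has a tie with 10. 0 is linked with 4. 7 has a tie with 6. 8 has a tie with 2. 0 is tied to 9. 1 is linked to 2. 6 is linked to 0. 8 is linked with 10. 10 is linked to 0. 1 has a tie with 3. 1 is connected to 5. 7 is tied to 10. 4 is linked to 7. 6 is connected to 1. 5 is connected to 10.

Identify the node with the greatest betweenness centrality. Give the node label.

2

Unnormalized betweenness of each node: 0:31/12, 1:101/20, 2:577/60, 3:0, 4:91/60, 5:1/4, 6:8/5, 7:31/12, 8:91/60, 9:19/15, 10:421/60.
2 has the largest value, 577/60, making it the main broker — the node through which the most shortest paths run.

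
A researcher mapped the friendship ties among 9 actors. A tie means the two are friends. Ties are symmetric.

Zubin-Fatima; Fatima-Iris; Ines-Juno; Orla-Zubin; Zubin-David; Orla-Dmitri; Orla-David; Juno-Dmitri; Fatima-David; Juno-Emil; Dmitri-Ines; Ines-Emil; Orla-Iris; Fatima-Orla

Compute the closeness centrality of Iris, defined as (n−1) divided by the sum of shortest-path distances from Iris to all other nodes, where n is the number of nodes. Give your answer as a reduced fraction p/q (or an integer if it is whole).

4/9

Distances from Iris: David:2, Dmitri:2, Emil:4, Fatima:1, Ines:3, Juno:3, Orla:1, Zubin:2. Sum = 18.
n = 9, so closeness = 8/18 = 4/9.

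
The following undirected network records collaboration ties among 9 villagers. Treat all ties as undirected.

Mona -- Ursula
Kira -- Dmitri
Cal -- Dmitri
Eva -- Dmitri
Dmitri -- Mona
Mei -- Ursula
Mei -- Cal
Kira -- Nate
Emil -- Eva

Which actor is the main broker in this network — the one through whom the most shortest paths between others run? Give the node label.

Unnormalized betweenness of each node: Cal:5, Dmitri:21, Emil:0, Eva:7, Kira:7, Mei:1, Mona:5, Nate:0, Ursula:1.
Dmitri has the largest value, 21, making it the main broker — the node through which the most shortest paths run.

Dmitri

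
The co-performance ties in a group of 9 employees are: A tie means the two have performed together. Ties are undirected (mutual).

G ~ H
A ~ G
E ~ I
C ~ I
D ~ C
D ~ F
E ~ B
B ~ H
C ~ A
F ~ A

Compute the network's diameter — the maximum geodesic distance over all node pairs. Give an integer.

Eccentricity of each node (its greatest distance to any other): A:3, B:4, C:3, D:4, E:4, F:4, G:3, H:4, I:3.
The maximum eccentricity is 4, realized for instance by the pair F–E via F – A – C – I – E. So the diameter is 4.

4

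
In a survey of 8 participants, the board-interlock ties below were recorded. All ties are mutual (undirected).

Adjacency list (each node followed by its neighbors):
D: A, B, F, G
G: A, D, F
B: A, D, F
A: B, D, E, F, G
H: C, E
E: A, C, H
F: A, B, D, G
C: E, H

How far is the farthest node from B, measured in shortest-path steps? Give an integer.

3

Distances from B: A:1, C:3, D:1, E:2, F:1, G:2, H:3.
The largest is 3 (to H and C), so the eccentricity of B is 3.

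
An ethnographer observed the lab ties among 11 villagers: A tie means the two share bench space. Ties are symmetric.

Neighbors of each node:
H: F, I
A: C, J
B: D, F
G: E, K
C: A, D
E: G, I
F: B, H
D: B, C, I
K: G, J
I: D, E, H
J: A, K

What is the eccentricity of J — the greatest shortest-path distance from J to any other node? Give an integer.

5

Distances from J: A:1, B:4, C:2, D:3, E:3, F:5, G:2, H:5, I:4, K:1.
The largest is 5 (to H and F), so the eccentricity of J is 5.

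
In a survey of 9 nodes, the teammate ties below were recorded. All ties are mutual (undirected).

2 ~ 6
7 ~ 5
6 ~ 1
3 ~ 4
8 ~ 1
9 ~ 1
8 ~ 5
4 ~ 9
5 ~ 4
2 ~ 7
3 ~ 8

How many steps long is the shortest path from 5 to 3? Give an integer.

2

One shortest route is 5 – 4 – 3, which uses 2 edges, and 5 and 3 are not directly tied, so nothing shorter exists. So d(5,3) = 2.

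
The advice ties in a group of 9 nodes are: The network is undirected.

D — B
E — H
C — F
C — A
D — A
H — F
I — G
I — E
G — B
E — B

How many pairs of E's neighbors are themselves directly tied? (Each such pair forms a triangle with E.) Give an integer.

E's neighbors are B, H, and I, but none of them are tied to each other, so no triangle contains E.

0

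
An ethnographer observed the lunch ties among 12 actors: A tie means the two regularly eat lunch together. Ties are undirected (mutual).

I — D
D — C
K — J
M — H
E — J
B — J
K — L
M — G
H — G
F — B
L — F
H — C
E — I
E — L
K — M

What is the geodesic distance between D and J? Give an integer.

One shortest route is D – I – E – J, which uses 3 edges, and at distance 2 from D we only reach {E, H}, which does not include J. So d(D,J) = 3.

3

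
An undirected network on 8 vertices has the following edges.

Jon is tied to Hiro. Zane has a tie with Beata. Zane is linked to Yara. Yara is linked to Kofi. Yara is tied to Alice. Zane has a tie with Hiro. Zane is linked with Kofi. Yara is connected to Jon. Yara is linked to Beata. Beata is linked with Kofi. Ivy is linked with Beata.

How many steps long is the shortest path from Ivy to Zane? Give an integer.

One shortest route is Ivy – Beata – Zane, which uses 2 edges, and Ivy and Zane are not directly tied, so nothing shorter exists. So d(Ivy,Zane) = 2.

2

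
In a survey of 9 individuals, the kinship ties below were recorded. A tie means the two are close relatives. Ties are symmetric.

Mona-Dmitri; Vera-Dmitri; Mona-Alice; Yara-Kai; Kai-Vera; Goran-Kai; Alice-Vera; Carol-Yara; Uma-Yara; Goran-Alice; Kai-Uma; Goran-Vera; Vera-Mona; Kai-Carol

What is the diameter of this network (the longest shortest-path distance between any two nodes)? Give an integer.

3

Eccentricity of each node (its greatest distance to any other): Alice:3, Carol:3, Dmitri:3, Goran:2, Kai:2, Mona:3, Uma:3, Vera:2, Yara:3.
The maximum eccentricity is 3, realized for instance by the pair Carol–Mona via Carol – Kai – Vera – Mona. So the diameter is 3.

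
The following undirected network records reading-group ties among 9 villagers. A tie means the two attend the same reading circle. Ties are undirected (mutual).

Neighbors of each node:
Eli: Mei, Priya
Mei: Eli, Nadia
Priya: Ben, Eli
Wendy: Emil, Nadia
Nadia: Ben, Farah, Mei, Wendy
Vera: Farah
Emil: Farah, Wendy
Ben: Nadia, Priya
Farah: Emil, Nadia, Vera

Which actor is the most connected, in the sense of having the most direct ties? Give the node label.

Nadia

Degrees — Ben:2, Eli:2, Emil:2, Farah:3, Mei:2, Nadia:4, Priya:2, Vera:1, Wendy:2.
The maximum is 4, attained only by Nadia.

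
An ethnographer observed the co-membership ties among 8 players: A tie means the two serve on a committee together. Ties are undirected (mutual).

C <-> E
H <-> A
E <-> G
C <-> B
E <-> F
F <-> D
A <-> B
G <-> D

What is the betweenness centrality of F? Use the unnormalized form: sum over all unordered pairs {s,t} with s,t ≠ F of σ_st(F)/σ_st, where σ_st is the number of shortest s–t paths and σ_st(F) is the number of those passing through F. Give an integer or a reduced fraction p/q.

Pairs whose geodesics pass through F — E–D: 1/2; D–H: 1/2; D–B: 1/2; D–A: 1/2; D–C: 1/2.
All other pairs contribute 0.
Summing the contributions gives betweenness(F) = 5/2.

5/2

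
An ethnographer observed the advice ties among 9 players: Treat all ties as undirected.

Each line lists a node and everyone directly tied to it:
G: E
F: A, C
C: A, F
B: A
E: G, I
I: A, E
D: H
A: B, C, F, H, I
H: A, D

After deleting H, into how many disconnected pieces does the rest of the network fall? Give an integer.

2

Without H, the remaining ties split the others into: {A, B, C, E, F, G, I}; {D}.
That's 2 separate components.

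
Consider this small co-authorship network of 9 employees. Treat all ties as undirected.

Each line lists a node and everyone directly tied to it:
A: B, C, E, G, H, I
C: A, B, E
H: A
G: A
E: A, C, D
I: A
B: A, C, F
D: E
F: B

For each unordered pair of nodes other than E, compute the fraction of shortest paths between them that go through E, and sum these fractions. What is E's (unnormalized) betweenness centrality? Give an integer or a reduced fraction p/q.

7

Pairs whose geodesics pass through E — H–D: 1; D–A: 1; D–F: 2/2; D–B: 2/2; D–G: 1; D–I: 1; D–C: 1.
All other pairs contribute 0.
Summing the contributions gives betweenness(E) = 7.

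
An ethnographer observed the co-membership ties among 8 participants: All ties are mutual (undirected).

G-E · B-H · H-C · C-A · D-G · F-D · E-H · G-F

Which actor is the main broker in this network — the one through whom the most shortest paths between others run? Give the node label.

Unnormalized betweenness of each node: A:0, B:0, C:6, D:0, E:12, F:0, G:10, H:14.
H has the largest value, 14, making it the main broker — the node through which the most shortest paths run.

H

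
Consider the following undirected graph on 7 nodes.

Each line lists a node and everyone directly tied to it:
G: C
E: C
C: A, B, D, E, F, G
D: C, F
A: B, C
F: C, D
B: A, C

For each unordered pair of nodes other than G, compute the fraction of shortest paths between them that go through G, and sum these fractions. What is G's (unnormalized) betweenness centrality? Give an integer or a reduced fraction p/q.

0

No shortest path between any pair of other nodes passes through G.
Summing the contributions gives betweenness(G) = 0.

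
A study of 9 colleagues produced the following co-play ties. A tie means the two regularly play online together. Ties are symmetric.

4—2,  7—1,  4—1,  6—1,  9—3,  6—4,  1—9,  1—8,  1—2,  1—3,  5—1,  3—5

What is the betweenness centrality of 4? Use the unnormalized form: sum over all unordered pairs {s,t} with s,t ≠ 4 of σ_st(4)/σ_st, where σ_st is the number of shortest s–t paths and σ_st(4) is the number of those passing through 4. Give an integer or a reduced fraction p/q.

1/2

Pairs whose geodesics pass through 4 — 6–2: 1/2.
All other pairs contribute 0.
Summing the contributions gives betweenness(4) = 1/2.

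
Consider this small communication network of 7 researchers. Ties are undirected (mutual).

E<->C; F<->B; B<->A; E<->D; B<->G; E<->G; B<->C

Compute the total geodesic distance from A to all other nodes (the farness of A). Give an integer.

14

Distances from A: B:1, C:2, D:4, E:3, F:2, G:2.
Sum = 1 + 2 + 4 + 3 + 2 + 2 = 14.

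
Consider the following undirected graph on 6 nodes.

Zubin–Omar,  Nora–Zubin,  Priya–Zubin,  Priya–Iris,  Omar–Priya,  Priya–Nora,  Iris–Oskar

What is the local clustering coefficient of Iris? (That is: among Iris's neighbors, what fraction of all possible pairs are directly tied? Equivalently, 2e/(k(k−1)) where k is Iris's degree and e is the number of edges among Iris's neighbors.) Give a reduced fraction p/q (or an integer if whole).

0

Iris's neighbors: Oskar and Priya (k = 2).
Possible neighbor pairs: C(2,2) = 1. Edges among them: none → e = 0.
Clustering(Iris) = 0/1.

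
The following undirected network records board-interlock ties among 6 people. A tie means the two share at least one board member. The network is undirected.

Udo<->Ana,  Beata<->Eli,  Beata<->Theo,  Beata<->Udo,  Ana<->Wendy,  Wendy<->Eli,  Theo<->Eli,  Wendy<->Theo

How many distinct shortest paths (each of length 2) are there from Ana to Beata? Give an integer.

The shortest distance is 2, and the only length-2 path is Ana–Udo–Beata. So there is exactly 1 shortest path.

1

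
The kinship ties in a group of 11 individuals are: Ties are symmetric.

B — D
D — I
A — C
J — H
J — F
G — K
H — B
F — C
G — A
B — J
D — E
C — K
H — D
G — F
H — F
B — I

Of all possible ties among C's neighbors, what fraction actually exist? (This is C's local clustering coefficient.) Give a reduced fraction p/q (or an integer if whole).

C's neighbors: A, F, and K (k = 3).
Possible neighbor pairs: C(3,2) = 3. Edges among them: none → e = 0.
Clustering(C) = 0/3 = 0.

0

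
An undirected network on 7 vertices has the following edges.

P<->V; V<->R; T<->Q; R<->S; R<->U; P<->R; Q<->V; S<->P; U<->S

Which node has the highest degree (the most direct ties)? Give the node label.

R

Degrees — P:3, Q:2, R:4, S:3, T:1, U:2, V:3.
The maximum is 4, attained only by R.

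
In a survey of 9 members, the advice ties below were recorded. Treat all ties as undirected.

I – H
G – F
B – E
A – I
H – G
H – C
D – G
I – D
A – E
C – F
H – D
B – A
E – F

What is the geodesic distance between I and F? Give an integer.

One shortest route is I – D – G – F, which uses 3 edges, and at distance 2 from I we only reach {B, C, E, G}, which does not include F. So d(I,F) = 3.

3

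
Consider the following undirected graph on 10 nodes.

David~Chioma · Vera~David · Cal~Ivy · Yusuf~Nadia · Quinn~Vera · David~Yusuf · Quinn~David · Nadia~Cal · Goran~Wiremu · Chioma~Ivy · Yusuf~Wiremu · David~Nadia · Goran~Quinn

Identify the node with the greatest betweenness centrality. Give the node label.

Unnormalized betweenness of each node: Cal:2, Chioma:5, David:35/2, Goran:3/2, Ivy:1, Nadia:7, Quinn:11/2, Vera:0, Wiremu:2, Yusuf:13/2.
David has the largest value, 35/2, making it the main broker — the node through which the most shortest paths run.

David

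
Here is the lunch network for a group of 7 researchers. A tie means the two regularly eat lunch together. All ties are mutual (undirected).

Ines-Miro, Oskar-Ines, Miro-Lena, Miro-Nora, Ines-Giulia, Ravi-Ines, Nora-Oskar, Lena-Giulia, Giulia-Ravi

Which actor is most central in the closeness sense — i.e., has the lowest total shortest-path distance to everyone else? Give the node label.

Farness (sum of distances to all others) for each node — Giulia:10, Ines:8, Lena:11, Miro:9, Nora:12, Oskar:11, Ravi:11.
The smallest farness is 8, for Ines, so Ines has the highest closeness.

Ines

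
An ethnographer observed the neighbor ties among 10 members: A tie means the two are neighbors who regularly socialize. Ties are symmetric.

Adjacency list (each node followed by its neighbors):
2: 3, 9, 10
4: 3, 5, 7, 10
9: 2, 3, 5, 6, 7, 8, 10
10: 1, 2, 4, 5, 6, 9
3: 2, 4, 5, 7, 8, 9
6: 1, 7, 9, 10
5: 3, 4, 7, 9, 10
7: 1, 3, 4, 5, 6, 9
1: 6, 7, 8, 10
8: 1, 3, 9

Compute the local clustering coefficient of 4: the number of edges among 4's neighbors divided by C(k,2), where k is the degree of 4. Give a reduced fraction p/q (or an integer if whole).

2/3

4's neighbors: 3, 5, 7, and 10 (k = 4).
Possible neighbor pairs: C(4,2) = 6. Edges among them: 3–5, 3–7, 5–7, 5–10 → e = 4.
Clustering(4) = 4/6 = 2/3.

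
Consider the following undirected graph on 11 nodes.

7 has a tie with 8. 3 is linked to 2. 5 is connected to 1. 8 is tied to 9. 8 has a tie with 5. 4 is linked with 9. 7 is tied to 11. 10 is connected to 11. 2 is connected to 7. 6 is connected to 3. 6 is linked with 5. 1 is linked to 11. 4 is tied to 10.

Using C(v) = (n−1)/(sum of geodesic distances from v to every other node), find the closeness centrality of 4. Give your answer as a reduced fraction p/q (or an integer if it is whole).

Distances from 4: 1:3, 2:4, 3:5, 5:3, 6:4, 7:3, 8:2, 9:1, 10:1, 11:2. Sum = 28.
n = 11, so closeness = 10/28 = 5/14.

5/14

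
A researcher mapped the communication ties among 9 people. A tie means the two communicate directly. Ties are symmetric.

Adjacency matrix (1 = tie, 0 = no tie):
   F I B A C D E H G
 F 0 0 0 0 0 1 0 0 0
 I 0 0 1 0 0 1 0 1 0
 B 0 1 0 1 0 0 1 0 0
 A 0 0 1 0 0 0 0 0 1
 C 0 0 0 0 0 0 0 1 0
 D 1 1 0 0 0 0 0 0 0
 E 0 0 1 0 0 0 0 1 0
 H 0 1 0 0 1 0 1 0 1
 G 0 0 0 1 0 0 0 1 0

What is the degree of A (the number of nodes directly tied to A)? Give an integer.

2

A is directly tied to B and G. That is 2 neighbors, so the degree of A is 2.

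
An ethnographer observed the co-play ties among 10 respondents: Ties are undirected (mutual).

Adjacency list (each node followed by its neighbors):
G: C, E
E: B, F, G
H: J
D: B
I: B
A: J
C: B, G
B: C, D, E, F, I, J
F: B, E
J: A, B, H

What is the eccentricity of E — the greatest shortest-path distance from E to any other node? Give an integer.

3

Distances from E: A:3, B:1, C:2, D:2, F:1, G:1, H:3, I:2, J:2.
The largest is 3 (to H and A), so the eccentricity of E is 3.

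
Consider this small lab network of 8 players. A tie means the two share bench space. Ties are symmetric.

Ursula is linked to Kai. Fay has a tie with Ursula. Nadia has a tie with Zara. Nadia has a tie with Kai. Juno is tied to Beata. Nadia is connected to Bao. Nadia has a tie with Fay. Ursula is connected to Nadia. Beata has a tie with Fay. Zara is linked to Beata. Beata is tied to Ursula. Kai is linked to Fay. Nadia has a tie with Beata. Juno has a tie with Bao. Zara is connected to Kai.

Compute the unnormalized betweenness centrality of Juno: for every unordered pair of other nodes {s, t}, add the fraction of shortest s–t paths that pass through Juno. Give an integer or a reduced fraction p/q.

Pairs whose geodesics pass through Juno — Beata–Bao: 1/2.
All other pairs contribute 0.
Summing the contributions gives betweenness(Juno) = 1/2.

1/2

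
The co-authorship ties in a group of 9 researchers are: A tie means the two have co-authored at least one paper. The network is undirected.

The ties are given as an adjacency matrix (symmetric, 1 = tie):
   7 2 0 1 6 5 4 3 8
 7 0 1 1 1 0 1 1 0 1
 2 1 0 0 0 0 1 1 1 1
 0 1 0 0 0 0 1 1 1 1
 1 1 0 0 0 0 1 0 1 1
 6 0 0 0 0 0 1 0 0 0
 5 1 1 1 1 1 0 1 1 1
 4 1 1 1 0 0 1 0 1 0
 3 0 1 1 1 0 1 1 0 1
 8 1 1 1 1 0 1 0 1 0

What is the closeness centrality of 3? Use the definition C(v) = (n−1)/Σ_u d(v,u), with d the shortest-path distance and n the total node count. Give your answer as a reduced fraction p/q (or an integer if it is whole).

4/5

Distances from 3: 0:1, 1:1, 2:1, 4:1, 5:1, 6:2, 7:2, 8:1. Sum = 10.
n = 9, so closeness = 8/10 = 4/5.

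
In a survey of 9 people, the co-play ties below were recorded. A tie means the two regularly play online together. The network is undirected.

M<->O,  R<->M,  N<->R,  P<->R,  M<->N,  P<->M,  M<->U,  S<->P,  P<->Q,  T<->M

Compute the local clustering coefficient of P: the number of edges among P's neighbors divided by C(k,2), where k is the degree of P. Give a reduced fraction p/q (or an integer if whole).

1/6

P's neighbors: M, Q, R, and S (k = 4).
Possible neighbor pairs: C(4,2) = 6. Edges among them: M–R → e = 1.
Clustering(P) = 1/6.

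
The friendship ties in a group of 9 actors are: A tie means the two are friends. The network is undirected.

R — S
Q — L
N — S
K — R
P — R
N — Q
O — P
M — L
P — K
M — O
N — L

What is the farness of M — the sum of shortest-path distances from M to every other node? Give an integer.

17

Distances from M: K:3, L:1, N:2, O:1, P:2, Q:2, R:3, S:3.
Sum = 3 + 1 + 2 + 1 + 2 + 2 + 3 + 3 = 17.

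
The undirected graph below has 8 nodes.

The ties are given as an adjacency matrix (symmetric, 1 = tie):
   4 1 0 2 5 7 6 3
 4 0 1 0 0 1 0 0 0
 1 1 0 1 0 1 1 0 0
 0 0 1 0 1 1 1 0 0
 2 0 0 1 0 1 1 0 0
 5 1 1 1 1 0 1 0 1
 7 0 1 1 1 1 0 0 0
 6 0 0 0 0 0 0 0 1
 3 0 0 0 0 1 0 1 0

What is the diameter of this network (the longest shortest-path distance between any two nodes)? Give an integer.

3

Eccentricity of each node (its greatest distance to any other): 0:3, 1:3, 2:3, 3:2, 4:3, 5:2, 6:3, 7:3.
The maximum eccentricity is 3, realized for instance by the pair 4–6 via 4 – 5 – 3 – 6. So the diameter is 3.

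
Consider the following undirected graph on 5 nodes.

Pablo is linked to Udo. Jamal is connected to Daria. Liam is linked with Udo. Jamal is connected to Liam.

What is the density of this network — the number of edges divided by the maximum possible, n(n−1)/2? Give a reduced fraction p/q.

2/5

There are 4 edges and 5 nodes, so the maximum possible is C(5,2) = 10.
Density = 4/10 = 2/5.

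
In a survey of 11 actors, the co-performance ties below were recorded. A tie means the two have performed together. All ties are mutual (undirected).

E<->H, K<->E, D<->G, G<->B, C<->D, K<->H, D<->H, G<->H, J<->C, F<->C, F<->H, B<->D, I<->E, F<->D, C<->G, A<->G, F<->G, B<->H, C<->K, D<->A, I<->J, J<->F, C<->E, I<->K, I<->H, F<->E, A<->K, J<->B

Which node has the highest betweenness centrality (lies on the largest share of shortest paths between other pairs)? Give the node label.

H

Unnormalized betweenness of each node: A:2/3, B:5/4, C:85/24, D:113/40, E:6/5, F:49/20, G:113/40, H:27/4, I:31/24, J:7/4, K:69/20.
H has the largest value, 27/4, making it the main broker — the node through which the most shortest paths run.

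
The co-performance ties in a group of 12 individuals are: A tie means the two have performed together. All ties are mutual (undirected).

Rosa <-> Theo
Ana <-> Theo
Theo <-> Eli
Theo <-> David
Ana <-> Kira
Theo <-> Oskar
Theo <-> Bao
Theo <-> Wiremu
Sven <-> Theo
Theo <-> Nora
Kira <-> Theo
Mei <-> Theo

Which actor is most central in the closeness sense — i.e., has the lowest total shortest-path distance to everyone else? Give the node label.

Theo

Farness (sum of distances to all others) for each node — Ana:20, Bao:21, David:21, Eli:21, Kira:20, Mei:21, Nora:21, Oskar:21, Rosa:21, Sven:21, Theo:11, Wiremu:21.
The smallest farness is 11, for Theo, so Theo has the highest closeness.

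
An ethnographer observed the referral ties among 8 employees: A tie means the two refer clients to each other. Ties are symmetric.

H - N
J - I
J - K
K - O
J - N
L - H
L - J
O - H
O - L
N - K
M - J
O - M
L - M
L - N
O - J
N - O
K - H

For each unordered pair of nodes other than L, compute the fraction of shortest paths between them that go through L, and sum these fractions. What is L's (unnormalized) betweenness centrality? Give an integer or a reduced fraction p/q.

4/3

Pairs whose geodesics pass through L — I–H: 1/4; N–M: 1/3; M–H: 1/2; H–J: 1/4.
All other pairs contribute 0.
Summing the contributions gives betweenness(L) = 4/3.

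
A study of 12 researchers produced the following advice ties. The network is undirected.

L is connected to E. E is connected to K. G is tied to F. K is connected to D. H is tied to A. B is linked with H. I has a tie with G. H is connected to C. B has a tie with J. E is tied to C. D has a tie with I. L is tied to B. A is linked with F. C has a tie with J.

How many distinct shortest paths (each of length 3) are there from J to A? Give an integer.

2

The shortest distance is 3. The length-3 paths are: J–B–H–A; J–C–H–A.
That gives 2 distinct shortest paths.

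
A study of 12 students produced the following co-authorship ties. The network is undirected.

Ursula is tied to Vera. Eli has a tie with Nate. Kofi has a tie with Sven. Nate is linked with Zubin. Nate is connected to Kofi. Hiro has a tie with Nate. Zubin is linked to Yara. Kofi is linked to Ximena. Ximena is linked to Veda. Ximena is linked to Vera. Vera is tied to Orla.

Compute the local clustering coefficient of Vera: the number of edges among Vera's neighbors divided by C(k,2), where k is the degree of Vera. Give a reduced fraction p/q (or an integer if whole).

0

Vera's neighbors: Orla, Ursula, and Ximena (k = 3).
Possible neighbor pairs: C(3,2) = 3. Edges among them: none → e = 0.
Clustering(Vera) = 0/3 = 0.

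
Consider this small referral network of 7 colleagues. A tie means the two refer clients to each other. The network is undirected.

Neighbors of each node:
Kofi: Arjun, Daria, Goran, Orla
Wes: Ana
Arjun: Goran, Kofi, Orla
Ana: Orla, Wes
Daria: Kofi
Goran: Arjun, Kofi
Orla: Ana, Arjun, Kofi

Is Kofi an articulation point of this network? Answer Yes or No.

Yes

Removing Kofi leaves {Ana, Arjun, Goran, Orla, and Wes} with no path to {Daria}, so the network splits into 2 components. Kofi is a cut vertex.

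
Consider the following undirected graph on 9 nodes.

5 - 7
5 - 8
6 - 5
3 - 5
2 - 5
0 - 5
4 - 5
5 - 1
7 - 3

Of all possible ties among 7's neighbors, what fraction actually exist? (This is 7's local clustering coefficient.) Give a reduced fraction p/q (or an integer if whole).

1

7's neighbors: 3 and 5 (k = 2).
Possible neighbor pairs: C(2,2) = 1. Edges among them: 3–5 → e = 1.
Clustering(7) = 1/1.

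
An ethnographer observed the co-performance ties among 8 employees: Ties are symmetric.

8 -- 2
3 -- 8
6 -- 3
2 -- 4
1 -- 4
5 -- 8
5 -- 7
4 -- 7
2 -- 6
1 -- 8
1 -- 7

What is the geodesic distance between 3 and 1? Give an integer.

2

One shortest route is 3 – 8 – 1, which uses 2 edges, and 3 and 1 are not directly tied, so nothing shorter exists. So d(3,1) = 2.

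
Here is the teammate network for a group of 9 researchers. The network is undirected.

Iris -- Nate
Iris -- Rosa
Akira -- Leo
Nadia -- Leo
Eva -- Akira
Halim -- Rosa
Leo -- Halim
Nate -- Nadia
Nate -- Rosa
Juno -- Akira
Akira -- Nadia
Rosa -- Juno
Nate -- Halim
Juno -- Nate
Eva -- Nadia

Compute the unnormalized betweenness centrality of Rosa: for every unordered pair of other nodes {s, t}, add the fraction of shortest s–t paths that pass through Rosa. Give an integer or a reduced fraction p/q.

Pairs whose geodesics pass through Rosa — Leo–Iris: 1/3; Juno–Iris: 1/2; Juno–Halim: 1/2; Iris–Akira: 1/3; Iris–Halim: 1/2.
All other pairs contribute 0.
Summing the contributions gives betweenness(Rosa) = 13/6.

13/6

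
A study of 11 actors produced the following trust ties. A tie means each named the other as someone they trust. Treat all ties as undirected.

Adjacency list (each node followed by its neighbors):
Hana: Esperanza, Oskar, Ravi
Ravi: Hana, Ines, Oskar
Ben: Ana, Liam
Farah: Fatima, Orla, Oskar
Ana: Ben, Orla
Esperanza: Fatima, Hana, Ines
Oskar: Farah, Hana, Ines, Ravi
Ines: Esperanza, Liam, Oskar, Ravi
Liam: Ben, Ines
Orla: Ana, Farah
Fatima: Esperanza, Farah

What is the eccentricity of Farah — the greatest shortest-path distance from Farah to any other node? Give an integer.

3

Distances from Farah: Ana:2, Ben:3, Esperanza:2, Fatima:1, Hana:2, Ines:2, Liam:3, Orla:1, Oskar:1, Ravi:2.
The largest is 3 (to Ben and Liam), so the eccentricity of Farah is 3.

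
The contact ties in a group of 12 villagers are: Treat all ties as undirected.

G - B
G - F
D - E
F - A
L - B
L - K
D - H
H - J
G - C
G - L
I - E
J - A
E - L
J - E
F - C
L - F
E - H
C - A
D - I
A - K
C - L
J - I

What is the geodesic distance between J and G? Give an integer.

One shortest route is J – E – L – G, which uses 3 edges, and at distance 2 from J we only reach {C, D, F, K, L}, which does not include G. So d(J,G) = 3.

3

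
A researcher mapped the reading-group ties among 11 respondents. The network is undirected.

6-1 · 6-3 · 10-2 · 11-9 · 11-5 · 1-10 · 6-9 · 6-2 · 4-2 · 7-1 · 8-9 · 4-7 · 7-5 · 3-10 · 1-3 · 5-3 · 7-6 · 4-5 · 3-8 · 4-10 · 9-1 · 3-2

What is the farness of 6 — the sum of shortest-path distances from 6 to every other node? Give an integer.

15

Distances from 6: 1:1, 2:1, 3:1, 4:2, 5:2, 7:1, 8:2, 9:1, 10:2, 11:2.
Sum = 1 + 1 + 1 + 2 + 2 + 1 + 2 + 1 + 2 + 2 = 15.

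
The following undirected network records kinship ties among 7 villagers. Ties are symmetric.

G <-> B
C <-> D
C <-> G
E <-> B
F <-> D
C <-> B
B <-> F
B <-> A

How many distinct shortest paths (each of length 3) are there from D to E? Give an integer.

2

The shortest distance is 3. The length-3 paths are: D–C–B–E; D–F–B–E.
That gives 2 distinct shortest paths.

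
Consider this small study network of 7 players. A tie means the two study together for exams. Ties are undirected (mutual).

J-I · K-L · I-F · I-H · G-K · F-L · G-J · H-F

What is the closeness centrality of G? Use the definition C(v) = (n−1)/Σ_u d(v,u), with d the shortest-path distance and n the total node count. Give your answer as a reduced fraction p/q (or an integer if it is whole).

Distances from G: F:3, H:3, I:2, J:1, K:1, L:2. Sum = 12.
n = 7, so closeness = 6/12 = 1/2.

1/2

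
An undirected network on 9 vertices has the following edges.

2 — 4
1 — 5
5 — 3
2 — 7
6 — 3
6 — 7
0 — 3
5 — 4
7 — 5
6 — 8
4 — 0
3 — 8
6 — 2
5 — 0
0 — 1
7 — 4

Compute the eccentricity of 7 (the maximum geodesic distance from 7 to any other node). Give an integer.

2

Distances from 7: 0:2, 1:2, 2:1, 3:2, 4:1, 5:1, 6:1, 8:2.
The largest is 2 (to 1, 0, 3, and 8), so the eccentricity of 7 is 2.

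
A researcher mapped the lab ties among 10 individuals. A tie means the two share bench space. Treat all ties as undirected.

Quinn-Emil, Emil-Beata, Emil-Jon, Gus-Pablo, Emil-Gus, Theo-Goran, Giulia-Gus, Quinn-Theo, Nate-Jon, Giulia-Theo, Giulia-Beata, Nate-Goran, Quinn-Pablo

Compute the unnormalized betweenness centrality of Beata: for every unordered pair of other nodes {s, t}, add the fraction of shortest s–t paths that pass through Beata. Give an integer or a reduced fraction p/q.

1

Pairs whose geodesics pass through Beata — Giulia–Jon: 1/2; Giulia–Emil: 1/2.
All other pairs contribute 0.
Summing the contributions gives betweenness(Beata) = 1.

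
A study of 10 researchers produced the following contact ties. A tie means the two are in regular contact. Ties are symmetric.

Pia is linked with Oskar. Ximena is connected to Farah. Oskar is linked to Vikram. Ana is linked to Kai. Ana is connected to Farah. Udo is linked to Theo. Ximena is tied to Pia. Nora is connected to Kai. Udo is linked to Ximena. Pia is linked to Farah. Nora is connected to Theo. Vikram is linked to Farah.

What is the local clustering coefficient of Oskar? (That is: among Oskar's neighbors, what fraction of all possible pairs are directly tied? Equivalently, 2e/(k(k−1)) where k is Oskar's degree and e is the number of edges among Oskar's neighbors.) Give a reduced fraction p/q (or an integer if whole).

Oskar's neighbors: Pia and Vikram (k = 2).
Possible neighbor pairs: C(2,2) = 1. Edges among them: none → e = 0.
Clustering(Oskar) = 0/1.

0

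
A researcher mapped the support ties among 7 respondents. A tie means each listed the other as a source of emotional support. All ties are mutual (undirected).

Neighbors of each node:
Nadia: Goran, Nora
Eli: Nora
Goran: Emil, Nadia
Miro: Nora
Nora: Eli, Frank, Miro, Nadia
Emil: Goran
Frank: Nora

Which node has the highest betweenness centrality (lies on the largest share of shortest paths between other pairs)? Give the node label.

Unnormalized betweenness of each node: Eli:0, Emil:0, Frank:0, Goran:5, Miro:0, Nadia:8, Nora:12.
Nora has the largest value, 12, making it the main broker — the node through which the most shortest paths run.

Nora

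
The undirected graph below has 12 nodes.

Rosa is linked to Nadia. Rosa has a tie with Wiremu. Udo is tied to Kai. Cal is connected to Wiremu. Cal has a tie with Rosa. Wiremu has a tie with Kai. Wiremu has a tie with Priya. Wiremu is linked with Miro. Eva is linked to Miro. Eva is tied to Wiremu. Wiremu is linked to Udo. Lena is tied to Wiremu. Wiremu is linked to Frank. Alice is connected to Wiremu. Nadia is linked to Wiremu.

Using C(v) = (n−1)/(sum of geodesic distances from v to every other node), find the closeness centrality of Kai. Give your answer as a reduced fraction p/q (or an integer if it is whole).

Distances from Kai: Alice:2, Cal:2, Eva:2, Frank:2, Lena:2, Miro:2, Nadia:2, Priya:2, Rosa:2, Udo:1, Wiremu:1. Sum = 20.
n = 12, so closeness = 11/20.

11/20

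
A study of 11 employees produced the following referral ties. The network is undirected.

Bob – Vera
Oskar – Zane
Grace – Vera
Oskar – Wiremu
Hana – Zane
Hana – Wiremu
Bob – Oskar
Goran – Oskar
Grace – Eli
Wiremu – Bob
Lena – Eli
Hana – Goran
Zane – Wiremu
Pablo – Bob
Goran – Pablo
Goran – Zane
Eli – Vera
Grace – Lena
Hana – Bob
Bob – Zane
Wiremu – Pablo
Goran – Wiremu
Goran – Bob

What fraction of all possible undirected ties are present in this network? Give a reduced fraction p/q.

23/55

There are 23 edges and 11 nodes, so the maximum possible is C(11,2) = 55.
Density = 23/55.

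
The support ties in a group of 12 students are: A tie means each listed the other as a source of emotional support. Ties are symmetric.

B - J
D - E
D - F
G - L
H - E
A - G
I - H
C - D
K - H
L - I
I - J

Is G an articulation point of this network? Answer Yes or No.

Yes

Removing G leaves {B, C, D, E, F, H, I, J, K, and L} with no path to {A}, so the network splits into 2 components. G is a cut vertex.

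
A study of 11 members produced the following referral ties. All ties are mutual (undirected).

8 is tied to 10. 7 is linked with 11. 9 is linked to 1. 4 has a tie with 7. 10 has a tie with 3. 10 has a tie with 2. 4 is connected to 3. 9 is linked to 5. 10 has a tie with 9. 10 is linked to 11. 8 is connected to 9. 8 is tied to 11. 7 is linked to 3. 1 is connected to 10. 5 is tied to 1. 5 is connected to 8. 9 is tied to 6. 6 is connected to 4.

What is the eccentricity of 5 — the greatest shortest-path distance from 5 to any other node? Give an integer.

3

Distances from 5: 1:1, 2:3, 3:3, 4:3, 6:2, 7:3, 8:1, 9:1, 10:2, 11:2.
The largest is 3 (to 3, 2, 4, and 7), so the eccentricity of 5 is 3.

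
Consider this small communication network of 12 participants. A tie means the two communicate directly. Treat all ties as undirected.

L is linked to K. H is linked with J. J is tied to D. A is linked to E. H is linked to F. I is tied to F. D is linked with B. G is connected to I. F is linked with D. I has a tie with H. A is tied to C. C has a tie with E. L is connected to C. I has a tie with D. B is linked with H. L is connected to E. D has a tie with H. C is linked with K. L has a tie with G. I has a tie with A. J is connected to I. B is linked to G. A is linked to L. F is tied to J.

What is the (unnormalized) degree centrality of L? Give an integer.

L is directly tied to A, C, E, G, and K. That is 5 neighbors, so the degree of L is 5.

5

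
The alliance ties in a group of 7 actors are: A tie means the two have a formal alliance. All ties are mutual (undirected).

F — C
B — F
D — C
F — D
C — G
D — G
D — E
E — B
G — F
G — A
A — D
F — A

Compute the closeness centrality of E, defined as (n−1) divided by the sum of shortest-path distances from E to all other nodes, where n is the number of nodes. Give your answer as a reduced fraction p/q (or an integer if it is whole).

Distances from E: A:2, B:1, C:2, D:1, F:2, G:2. Sum = 10.
n = 7, so closeness = 6/10 = 3/5.

3/5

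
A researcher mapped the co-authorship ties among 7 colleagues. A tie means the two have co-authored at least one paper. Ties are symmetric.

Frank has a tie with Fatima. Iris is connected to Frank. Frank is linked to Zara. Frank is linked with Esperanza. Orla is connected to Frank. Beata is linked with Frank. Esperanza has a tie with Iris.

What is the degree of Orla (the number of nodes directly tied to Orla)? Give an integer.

1

Orla is directly tied to Frank. That is 1 neighbor, so the degree of Orla is 1.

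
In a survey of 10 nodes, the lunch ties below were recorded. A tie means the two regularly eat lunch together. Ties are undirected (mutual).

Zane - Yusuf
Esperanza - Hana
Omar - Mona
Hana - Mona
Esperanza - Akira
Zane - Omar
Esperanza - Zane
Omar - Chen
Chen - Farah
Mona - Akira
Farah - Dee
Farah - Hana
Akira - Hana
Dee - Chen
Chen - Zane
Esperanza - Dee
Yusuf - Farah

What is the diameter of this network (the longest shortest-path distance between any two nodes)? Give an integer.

3

Eccentricity of each node (its greatest distance to any other): Akira:3, Chen:3, Dee:3, Esperanza:2, Farah:2, Hana:2, Mona:3, Omar:2, Yusuf:3, Zane:2.
The maximum eccentricity is 3, realized for instance by the pair Dee–Mona via Dee – Farah – Hana – Mona. So the diameter is 3.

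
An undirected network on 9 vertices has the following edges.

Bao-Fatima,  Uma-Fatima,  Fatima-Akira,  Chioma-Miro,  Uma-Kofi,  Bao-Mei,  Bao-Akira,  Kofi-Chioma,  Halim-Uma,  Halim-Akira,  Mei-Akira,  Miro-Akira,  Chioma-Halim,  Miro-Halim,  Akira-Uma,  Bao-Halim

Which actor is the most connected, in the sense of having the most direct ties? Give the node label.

Degrees — Akira:6, Bao:4, Chioma:3, Fatima:3, Halim:5, Kofi:2, Mei:2, Miro:3, Uma:4.
The maximum is 6, attained only by Akira.

Akira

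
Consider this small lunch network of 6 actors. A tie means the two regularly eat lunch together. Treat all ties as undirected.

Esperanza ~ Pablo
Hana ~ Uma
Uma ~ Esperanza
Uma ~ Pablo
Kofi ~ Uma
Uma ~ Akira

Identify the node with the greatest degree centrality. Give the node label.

Degrees — Akira:1, Esperanza:2, Hana:1, Kofi:1, Pablo:2, Uma:5.
The maximum is 5, attained only by Uma.

Uma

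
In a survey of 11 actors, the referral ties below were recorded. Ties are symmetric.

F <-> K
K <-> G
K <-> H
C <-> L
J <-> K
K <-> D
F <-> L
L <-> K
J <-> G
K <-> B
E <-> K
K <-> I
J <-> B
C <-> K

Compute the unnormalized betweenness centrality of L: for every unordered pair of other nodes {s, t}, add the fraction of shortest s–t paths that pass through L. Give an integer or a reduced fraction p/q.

Pairs whose geodesics pass through L — F–C: 1/2.
All other pairs contribute 0.
Summing the contributions gives betweenness(L) = 1/2.

1/2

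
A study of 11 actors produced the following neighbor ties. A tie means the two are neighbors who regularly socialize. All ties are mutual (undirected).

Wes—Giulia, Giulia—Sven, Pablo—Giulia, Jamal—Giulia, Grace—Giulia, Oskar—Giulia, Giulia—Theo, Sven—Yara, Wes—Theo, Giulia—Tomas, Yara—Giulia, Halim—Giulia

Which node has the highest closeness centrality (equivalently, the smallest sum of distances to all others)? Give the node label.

Giulia

Farness (sum of distances to all others) for each node — Giulia:10, Grace:19, Halim:19, Jamal:19, Oskar:19, Pablo:19, Sven:18, Theo:18, Tomas:19, Wes:18, Yara:18.
The smallest farness is 10, for Giulia, so Giulia has the highest closeness.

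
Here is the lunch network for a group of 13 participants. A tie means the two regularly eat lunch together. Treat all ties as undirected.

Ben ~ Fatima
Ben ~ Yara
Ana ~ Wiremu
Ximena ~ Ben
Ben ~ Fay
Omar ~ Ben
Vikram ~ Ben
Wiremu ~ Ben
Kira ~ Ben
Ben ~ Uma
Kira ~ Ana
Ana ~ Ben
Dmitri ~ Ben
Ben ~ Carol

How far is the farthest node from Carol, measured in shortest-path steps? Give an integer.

Distances from Carol: Ana:2, Ben:1, Dmitri:2, Fatima:2, Fay:2, Kira:2, Omar:2, Uma:2, Vikram:2, Wiremu:2, Ximena:2, Yara:2.
The largest is 2 (to Omar, Ximena, Wiremu, Fatima, Fay, Yara, Dmitri, Vikram, Ana, Kira, and Uma), so the eccentricity of Carol is 2.

2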